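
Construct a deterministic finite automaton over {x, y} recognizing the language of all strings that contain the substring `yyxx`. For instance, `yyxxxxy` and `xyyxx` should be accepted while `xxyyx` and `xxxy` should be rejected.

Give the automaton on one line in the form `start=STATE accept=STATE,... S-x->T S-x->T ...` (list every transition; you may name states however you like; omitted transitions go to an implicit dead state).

Track how much of `yyxx` has been matched so far: state s0 is no progress, s4 is the absorbing accept state reached once `yyxx` has occurred. Intermediate states record partial matches; on a mismatch, fall back to the longest reusable overlap.
A 5-state machine:
        x   y  
>  s0   s0  s1 
   s1   s0  s2 
   s2   s3  s2 
   s3   s4  s1 
 * s4   s4  s4 
(> = start, * = accepting)

start=s0 accept=s4 s0-x->s0 s0-y->s1 s1-x->s0 s1-y->s2 s2-x->s3 s2-y->s2 s3-x->s4 s3-y->s1 s4-x->s4 s4-y->s4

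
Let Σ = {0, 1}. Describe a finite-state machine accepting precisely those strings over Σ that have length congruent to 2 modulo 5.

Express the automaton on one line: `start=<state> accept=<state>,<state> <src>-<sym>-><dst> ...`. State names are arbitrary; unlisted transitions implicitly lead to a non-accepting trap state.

Count input length modulo 5: every symbol advances one step around the cycle q0 → q1 → q2 → q3 → q4 → q0. Accept at q2.
5 states suffice.
        0   1  
>  q0   q1  q1 
   q1   q2  q2 
 * q2   q3  q3 
   q3   q4  q4 
   q4   q0  q0 
(> = start, * = accepting)

start=q0 accept=q2 q0-0->q1 q0-1->q1 q1-0->q2 q1-1->q2 q2-0->q3 q2-1->q3 q3-0->q4 q3-1->q4 q4-0->q0 q4-1->q0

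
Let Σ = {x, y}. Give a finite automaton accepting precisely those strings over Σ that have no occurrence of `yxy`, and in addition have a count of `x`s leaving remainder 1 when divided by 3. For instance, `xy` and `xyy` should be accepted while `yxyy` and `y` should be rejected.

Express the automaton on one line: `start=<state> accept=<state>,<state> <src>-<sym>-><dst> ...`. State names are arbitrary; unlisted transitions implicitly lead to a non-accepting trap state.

start=A accept=B,E,F A-x->B A-y->C B-x->D B-y->E C-x->F C-y->C D-x->A D-y->G E-x->H E-y->E F-x->D F-y->I G-x->J G-y->G H-x->A H-y->I I-x->I I-y->I J-x->B J-y->I

Handle the two conditions separately and then intersect. One (4 states) tracks partial matches of the forbidden pattern `yxy`; the other (3 states) tracks the count of `x`s modulo 3. Each combined state is a pair, one component from each; accept when both components accept. After merging equivalent states the machine shrinks.
A 10-state machine:
       x  y 
>  A   B  C 
 * B   D  E 
   C   F  C 
   D   A  G 
 * E   H  E 
 * F   D  I 
   G   J  G 
   H   A  I 
   I   I  I 
   J   B  I 
(> = start, * = accepting)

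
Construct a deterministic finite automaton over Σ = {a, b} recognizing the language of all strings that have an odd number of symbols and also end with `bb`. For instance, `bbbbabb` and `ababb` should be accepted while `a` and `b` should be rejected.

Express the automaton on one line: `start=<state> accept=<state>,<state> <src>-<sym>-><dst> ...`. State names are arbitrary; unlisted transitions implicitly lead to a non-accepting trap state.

Handle the two conditions separately and then intersect. One (2 states) tracks the input length modulo 2; the other (3 states) tracks how much of the suffix `bb` has currently been matched. Each combined state is a pair, one component from each; accept when both components accept. After merging equivalent states the machine shrinks.
With 4 states:
        a   b  
>  S0   S1  S1 
   S1   S0  S2 
   S2   S1  S3 
 * S3   S0  S2 
(> = start, * = accepting)

start=S0 accept=S3 S0-a->S1 S0-b->S1 S1-a->S0 S1-b->S2 S2-a->S1 S2-b->S3 S3-a->S0 S3-b->S2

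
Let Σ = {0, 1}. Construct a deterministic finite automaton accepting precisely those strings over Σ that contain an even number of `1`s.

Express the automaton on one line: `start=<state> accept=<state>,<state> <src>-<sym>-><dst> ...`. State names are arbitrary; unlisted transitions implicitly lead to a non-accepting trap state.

The only thing that matters is how many `1`s have appeared, reduced mod 2. Use one state per residue: S0 for 0, …, S1 for 1. Reading `1` moves to the next residue; anything else stays put. S0 is accepting.
A 2-state machine:
        0   1  
>* S0   S0  S1 
   S1   S1  S0 
(> = start, * = accepting)

start=S0 accept=S0 S0-0->S0 S0-1->S1 S1-0->S1 S1-1->S0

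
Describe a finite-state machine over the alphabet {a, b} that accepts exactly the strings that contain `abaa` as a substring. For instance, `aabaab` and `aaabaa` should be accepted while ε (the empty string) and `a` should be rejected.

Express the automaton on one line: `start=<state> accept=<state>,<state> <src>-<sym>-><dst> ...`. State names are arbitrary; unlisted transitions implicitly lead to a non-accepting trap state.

Track how much of `abaa` has been matched so far: state S0 is no progress, S4 is the absorbing accept state reached once `abaa` has occurred. Intermediate states record partial matches; on a mismatch, fall back to the longest reusable overlap.
        a   b  
>  S0   S1  S0 
   S1   S1  S2 
   S2   S3  S0 
   S3   S4  S2 
 * S4   S4  S4 
(> = start, * = accepting)

start=S0 accept=S4 S0-a->S1 S0-b->S0 S1-a->S1 S1-b->S2 S2-a->S3 S2-b->S0 S3-a->S4 S3-b->S2 S4-a->S4 S4-b->S4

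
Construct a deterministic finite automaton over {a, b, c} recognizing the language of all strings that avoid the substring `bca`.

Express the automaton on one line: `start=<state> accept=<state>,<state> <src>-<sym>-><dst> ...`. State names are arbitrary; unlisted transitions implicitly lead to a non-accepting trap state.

start=q0 accept=q0,q1,q2 q0-a->q0 q0-b->q1 q0-c->q0 q1-a->q0 q1-b->q1 q1-c->q2 q2-a->q3 q2-b->q1 q2-c->q0 q3-a->q3 q3-b->q3 q3-c->q3

This is the complement of 'contains `bca`'. Use the same substring-matching states — q0 through q3 holding how much of `bca` has just been matched — but flip the accepting set: everything except the trap q3 accepts.
        a   b   c  
>* q0   q0  q1  q0 
 * q1   q0  q1  q2 
 * q2   q3  q1  q0 
   q3   q3  q3  q3 
(> = start, * = accepting)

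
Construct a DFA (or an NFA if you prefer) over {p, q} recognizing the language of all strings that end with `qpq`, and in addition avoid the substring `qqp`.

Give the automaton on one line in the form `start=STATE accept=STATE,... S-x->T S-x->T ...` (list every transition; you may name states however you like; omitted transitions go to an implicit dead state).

start=A accept=E A-p->A A-q->B B-p->C B-q->D C-p->A C-q->E D-p->D D-q->D E-p->C E-q->D

Run two small machines in parallel and take their product. One (4 states) tracks how much of the suffix `qpq` has currently been matched; the other (4 states) tracks partial matches of the forbidden pattern `qqp`. Each combined state is a pair, one component from each; accept when both components accept. After merging equivalent states the machine shrinks.
With 5 states:
       p  q 
>  A   A  B 
   B   C  D 
   C   A  E 
   D   D  D 
 * E   C  D 
(> = start, * = accepting)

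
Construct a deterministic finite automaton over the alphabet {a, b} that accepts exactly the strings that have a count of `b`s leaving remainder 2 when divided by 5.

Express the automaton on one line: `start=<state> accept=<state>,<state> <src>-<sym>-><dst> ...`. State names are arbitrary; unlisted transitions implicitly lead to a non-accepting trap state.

start=q0 accept=q2 q0-a->q0 q0-b->q1 q1-a->q1 q1-b->q2 q2-a->q2 q2-b->q3 q3-a->q3 q3-b->q4 q4-a->q4 q4-b->q0

Keep the running count of `b`s modulo 5: each `b` advances along the cycle q0 → q1 → q2 → q3 → q4 → q0 while other symbols loop. Accept at q2.
5 states suffice.
        a   b  
>  q0   q0  q1 
   q1   q1  q2 
 * q2   q2  q3 
   q3   q3  q4 
   q4   q4  q0 
(> = start, * = accepting)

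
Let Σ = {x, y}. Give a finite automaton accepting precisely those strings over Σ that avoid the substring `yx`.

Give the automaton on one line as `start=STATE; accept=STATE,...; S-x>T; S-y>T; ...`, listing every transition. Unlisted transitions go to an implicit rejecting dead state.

start=q0; accept=q0,q1; q0-x>q0; q0-y>q1; q1-x>q2; q1-y>q1; q2-x>q2; q2-y>q2

This is the complement of 'contains `yx`'. Use the same substring-matching states — q0 through q2 holding how much of `yx` has just been matched — but flip the accepting set: everything except the trap q2 accepts.
        x   y  
>* q0   q0  q1 
 * q1   q2  q1 
   q2   q2  q2 
(> = start, * = accepting)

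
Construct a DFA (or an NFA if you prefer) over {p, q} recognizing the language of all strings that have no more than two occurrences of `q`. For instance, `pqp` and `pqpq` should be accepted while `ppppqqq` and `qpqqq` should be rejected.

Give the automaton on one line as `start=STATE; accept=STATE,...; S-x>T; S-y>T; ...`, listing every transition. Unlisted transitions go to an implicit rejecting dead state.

Only the number of `q`s matters, and only up to 3. Make a chain A → B → C → D advanced by each `q` (with D absorbing); every other symbol self-loops. The accepting set is {A, B, C}.
With 4 states:
       p  q 
>* A   A  B 
 * B   B  C 
 * C   C  D 
   D   D  D 
(> = start, * = accepting)

start=A; accept=A,B,C; A-p>A; A-q>B; B-p>B; B-q>C; C-p>C; C-q>D; D-p>D; D-q>D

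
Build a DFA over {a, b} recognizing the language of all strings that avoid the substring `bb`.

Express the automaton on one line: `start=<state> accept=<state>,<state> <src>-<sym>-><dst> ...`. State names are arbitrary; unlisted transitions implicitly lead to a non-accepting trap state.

Track partial matches of the forbidden pattern `bb`. State q2 is a dead state reached once `bb` has occurred; every other state accepts. q0 means no part of `bb` is currently matched.
3 states suffice.
        a   b  
>* q0   q0  q1 
 * q1   q0  q2 
   q2   q2  q2 
(> = start, * = accepting)

start=q0 accept=q0,q1 q0-a->q0 q0-b->q1 q1-a->q0 q1-b->q2 q2-a->q2 q2-b->q2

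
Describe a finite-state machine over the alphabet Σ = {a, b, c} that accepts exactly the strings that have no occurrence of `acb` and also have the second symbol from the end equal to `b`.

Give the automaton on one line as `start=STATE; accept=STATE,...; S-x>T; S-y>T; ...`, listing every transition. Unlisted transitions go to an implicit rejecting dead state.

Build one automaton per condition and run them in lockstep. One (4 states) tracks partial matches of the forbidden pattern `acb`; the other (13 states) tracks the last 2 symbols read. Each combined state is a pair, one component from each; accept when both components accept. After merging equivalent states the machine shrinks.
With 8 states:
        a   b   c  
>  q0   q1  q2  q0 
   q1   q1  q2  q3 
   q2   q4  q5  q6 
   q3   q1  q7  q0 
 * q4   q1  q2  q3 
 * q5   q4  q5  q6 
 * q6   q1  q2  q0 
   q7   q7  q7  q7 
(> = start, * = accepting)

start=q0; accept=q4,q5,q6; q0-a>q1; q0-b>q2; q0-c>q0; q1-a>q1; q1-b>q2; q1-c>q3; q2-a>q4; q2-b>q5; q2-c>q6; q3-a>q1; q3-b>q7; q3-c>q0; q4-a>q1; q4-b>q2; q4-c>q3; q5-a>q4; q5-b>q5; q5-c>q6; q6-a>q1; q6-b>q2; q6-c>q0; q7-a>q7; q7-b>q7; q7-c>q7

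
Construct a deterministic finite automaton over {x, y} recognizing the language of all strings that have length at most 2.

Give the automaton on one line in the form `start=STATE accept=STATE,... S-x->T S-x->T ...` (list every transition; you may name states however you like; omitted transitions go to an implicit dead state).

We only need to distinguish lengths 0, 1, …, 2, and '>2'. Chain q0 → q1 → q2 → q3 on every symbol, with q3 looping. Accepting states: {q0, q1, q2}.
        x   y  
>* q0   q1  q1 
 * q1   q2  q2 
 * q2   q3  q3 
   q3   q3  q3 
(> = start, * = accepting)

start=q0 accept=q0,q1,q2 q0-x->q1 q0-y->q1 q1-x->q2 q1-y->q2 q2-x->q3 q2-y->q3 q3-x->q3 q3-y->q3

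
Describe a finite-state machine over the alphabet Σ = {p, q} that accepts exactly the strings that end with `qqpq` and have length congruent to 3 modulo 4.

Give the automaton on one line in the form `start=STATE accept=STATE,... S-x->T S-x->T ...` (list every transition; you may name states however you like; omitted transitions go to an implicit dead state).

start=S0 accept=S7 S0-p->S1 S0-q->S1 S1-p->S2 S1-q->S2 S2-p->S3 S2-q->S3 S3-p->S0 S3-q->S4 S4-p->S1 S4-q->S5 S5-p->S6 S5-q->S2 S6-p->S3 S6-q->S7 S7-p->S0 S7-q->S4

Build one automaton per condition and run them in lockstep. One (5 states) tracks how much of the suffix `qqpq` has currently been matched; the other (4 states) tracks the input length modulo 4. Each combined state is a pair, one component from each; accept when both components accept. Minimizing collapses redundant product states.
With 8 states:
        p   q  
>  S0   S1  S1 
   S1   S2  S2 
   S2   S3  S3 
   S3   S0  S4 
   S4   S1  S5 
   S5   S6  S2 
   S6   S3  S7 
 * S7   S0  S4 
(> = start, * = accepting)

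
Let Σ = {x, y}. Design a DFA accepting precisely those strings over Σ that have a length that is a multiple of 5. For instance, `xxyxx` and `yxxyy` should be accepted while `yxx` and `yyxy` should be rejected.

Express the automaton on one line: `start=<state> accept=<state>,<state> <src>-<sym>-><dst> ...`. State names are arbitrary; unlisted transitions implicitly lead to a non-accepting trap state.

start=q0 accept=q0 q0-x->q1 q0-y->q1 q1-x->q2 q1-y->q2 q2-x->q3 q2-y->q3 q3-x->q4 q3-y->q4 q4-x->q0 q4-y->q0

Only the length mod 5 matters, so use a 5-cycle: from any state, every input symbol moves to the next state, wrapping q4 back to q0. Mark q0 accepting.
With 5 states:
        x   y  
>* q0   q1  q1 
   q1   q2  q2 
   q2   q3  q3 
   q3   q4  q4 
   q4   q0  q0 
(> = start, * = accepting)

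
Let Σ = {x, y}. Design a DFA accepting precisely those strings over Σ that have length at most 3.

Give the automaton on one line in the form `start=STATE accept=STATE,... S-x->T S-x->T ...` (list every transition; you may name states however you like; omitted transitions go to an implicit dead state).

We only need to distinguish lengths 0, 1, …, 3, and '>3'. Chain q0 → q1 → q2 → q3 → q4 on every symbol, with q4 looping. Accepting states: {q0, q1, q2, q3}.
With 5 states:
        x   y  
>* q0   q1  q1 
 * q1   q2  q2 
 * q2   q3  q3 
 * q3   q4  q4 
   q4   q4  q4 
(> = start, * = accepting)

start=q0 accept=q0,q1,q2,q3 q0-x->q1 q0-y->q1 q1-x->q2 q1-y->q2 q2-x->q3 q2-y->q3 q3-x->q4 q3-y->q4 q4-x->q4 q4-y->q4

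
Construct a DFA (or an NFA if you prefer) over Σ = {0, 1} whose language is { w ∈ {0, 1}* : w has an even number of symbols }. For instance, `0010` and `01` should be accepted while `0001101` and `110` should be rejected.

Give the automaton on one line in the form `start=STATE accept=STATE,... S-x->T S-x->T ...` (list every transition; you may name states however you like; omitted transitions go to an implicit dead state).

Count input length modulo 2: every symbol advances one step around the cycle q0 → q1 → q0. Accept at q0.
        0   1  
>* q0   q1  q1 
   q1   q0  q0 
(> = start, * = accepting)

start=q0 accept=q0 q0-0->q1 q0-1->q1 q1-0->q0 q1-1->q0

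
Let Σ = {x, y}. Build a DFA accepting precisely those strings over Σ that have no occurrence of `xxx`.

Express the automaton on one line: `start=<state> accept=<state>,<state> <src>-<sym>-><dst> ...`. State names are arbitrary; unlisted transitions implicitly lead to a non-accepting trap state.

start=s0 accept=s0,s1,s2 s0-x->s1 s0-y->s0 s1-x->s2 s1-y->s0 s2-x->s3 s2-y->s0 s3-x->s3 s3-y->s3

This is the complement of 'contains `xxx`'. Use the same substring-matching states — s0 through s3 holding how much of `xxx` has just been matched — but flip the accepting set: everything except the trap s3 accepts.
A 4-state machine:
        x   y  
>* s0   s1  s0 
 * s1   s2  s0 
 * s2   s3  s0 
   s3   s3  s3 
(> = start, * = accepting)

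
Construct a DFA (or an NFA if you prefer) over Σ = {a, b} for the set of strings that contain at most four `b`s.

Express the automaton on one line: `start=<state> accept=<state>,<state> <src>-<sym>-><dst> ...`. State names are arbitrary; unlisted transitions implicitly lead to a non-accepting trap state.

Only the number of `b`s matters, and only up to 5. Make a chain q0 → q1 → q2 → q3 → q4 → q5 advanced by each `b` (with q5 absorbing); every other symbol self-loops. The accepting set is {q0, q1, q2, q3, q4}.
With 6 states:
        a   b  
>* q0   q0  q1 
 * q1   q1  q2 
 * q2   q2  q3 
 * q3   q3  q4 
 * q4   q4  q5 
   q5   q5  q5 
(> = start, * = accepting)

start=q0 accept=q0,q1,q2,q3,q4 q0-a->q0 q0-b->q1 q1-a->q1 q1-b->q2 q2-a->q2 q2-b->q3 q3-a->q3 q3-b->q4 q4-a->q4 q4-b->q5 q5-a->q5 q5-b->q5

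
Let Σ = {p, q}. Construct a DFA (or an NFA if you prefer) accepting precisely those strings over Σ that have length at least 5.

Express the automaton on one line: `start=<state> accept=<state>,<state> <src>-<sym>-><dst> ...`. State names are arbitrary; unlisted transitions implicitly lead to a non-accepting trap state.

start=s0 accept=s5,s6 s0-p->s1 s0-q->s1 s1-p->s2 s1-q->s2 s2-p->s3 s2-q->s3 s3-p->s4 s3-q->s4 s4-p->s5 s4-q->s5 s5-p->s6 s5-q->s6 s6-p->s6 s6-q->s6

Count input length up to 6: every symbol moves from s0 toward s6, which means 'more than 5' and absorbs. Accept from {s5, s6}.
7 states suffice.
        p   q  
>  s0   s1  s1 
   s1   s2  s2 
   s2   s3  s3 
   s3   s4  s4 
   s4   s5  s5 
 * s5   s6  s6 
 * s6   s6  s6 
(> = start, * = accepting)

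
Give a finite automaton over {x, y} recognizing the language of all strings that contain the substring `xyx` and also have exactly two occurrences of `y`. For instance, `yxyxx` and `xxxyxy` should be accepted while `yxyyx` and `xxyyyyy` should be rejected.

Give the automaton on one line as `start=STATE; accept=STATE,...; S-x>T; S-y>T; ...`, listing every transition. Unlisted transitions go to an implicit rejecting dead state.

start=s0; accept=s8; s0-x>s1; s0-y>s2; s1-x>s1; s1-y>s3; s2-x>s4; s2-y>s5; s3-x>s6; s3-y>s5; s4-x>s4; s4-y>s7; s5-x>s5; s5-y>s5; s6-x>s6; s6-y>s8; s7-x>s8; s7-y>s5; s8-x>s8; s8-y>s5

Build one automaton per condition and run them in lockstep. One (4 states) tracks whether and how much of `xyx` has been seen; the other (4 states) tracks the count of `y`s, saturating at 3. Each combined state is a pair, one component from each; accept when both components accept. Equivalent product states are then merged.
With 9 states:
        x   y  
>  s0   s1  s2 
   s1   s1  s3 
   s2   s4  s5 
   s3   s6  s5 
   s4   s4  s7 
   s5   s5  s5 
   s6   s6  s8 
   s7   s8  s5 
 * s8   s8  s5 
(> = start, * = accepting)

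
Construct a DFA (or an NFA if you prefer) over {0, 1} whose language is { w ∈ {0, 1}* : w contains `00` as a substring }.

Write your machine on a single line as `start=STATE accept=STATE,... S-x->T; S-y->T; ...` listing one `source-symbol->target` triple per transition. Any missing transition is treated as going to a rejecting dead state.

Track how much of `00` has been matched so far: state s0 is no progress, s2 is the absorbing accept state reached once `00` has occurred. Intermediate states record partial matches; on a mismatch, fall back to the longest reusable overlap.
With 3 states:
        0   1  
>  s0   s1  s0 
   s1   s2  s0 
 * s2   s2  s2 
(> = start, * = accepting)

start=s0; accept=s2; s0-0->s1; s0-1->s0; s1-0->s2; s1-1->s0; s2-0->s2; s2-1->s2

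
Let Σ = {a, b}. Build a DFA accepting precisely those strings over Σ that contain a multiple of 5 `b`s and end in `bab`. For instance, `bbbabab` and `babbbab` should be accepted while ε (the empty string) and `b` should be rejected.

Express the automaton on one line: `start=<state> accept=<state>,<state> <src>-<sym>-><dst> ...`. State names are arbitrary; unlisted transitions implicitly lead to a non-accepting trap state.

Handle the two conditions separately and then intersect. One (5 states) tracks the count of `b`s modulo 5; the other (4 states) tracks how much of the suffix `bab` has currently been matched. Each combined state is a pair, one component from each; accept when both components accept. Equivalent product states are then merged.
With 8 states:
        a   b  
>  q0   q0  q1 
   q1   q1  q2 
   q2   q2  q3 
   q3   q3  q4 
   q4   q5  q0 
   q5   q6  q7 
   q6   q6  q0 
 * q7   q0  q1 
(> = start, * = accepting)

start=q0 accept=q7 q0-a->q0 q0-b->q1 q1-a->q1 q1-b->q2 q2-a->q2 q2-b->q3 q3-a->q3 q3-b->q4 q4-a->q5 q4-b->q0 q5-a->q6 q5-b->q7 q6-a->q6 q6-b->q0 q7-a->q0 q7-b->q1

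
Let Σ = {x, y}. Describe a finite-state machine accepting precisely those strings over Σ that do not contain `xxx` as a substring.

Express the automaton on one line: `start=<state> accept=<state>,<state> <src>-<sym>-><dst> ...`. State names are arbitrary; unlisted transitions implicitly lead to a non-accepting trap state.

This is the complement of 'contains `xxx`'. Use the same substring-matching states — S0 through S3 holding how much of `xxx` has just been matched — but flip the accepting set: everything except the trap S3 accepts.
With 4 states:
        x   y  
>* S0   S1  S0 
 * S1   S2  S0 
 * S2   S3  S0 
   S3   S3  S3 
(> = start, * = accepting)

start=S0 accept=S0,S1,S2 S0-x->S1 S0-y->S0 S1-x->S2 S1-y->S0 S2-x->S3 S2-y->S0 S3-x->S3 S3-y->S3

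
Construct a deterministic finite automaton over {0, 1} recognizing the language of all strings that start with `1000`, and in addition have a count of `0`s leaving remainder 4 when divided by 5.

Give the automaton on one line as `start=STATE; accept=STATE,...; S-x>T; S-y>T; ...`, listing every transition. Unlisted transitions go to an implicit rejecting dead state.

start=q0; accept=q6; q0-0>q1; q0-1>q2; q1-0>q1; q1-1>q1; q2-0>q3; q2-1>q1; q3-0>q4; q3-1>q1; q4-0>q5; q4-1>q1; q5-0>q6; q5-1>q5; q6-0>q7; q6-1>q6; q7-0>q8; q7-1>q7; q8-0>q9; q8-1>q8; q9-0>q5; q9-1>q9

Handle the two conditions separately and then intersect. One (6 states) tracks whether the input so far still matches the prefix `1000`; the other (5 states) tracks the count of `0`s modulo 5. Each combined state is a pair, one component from each; accept when both components accept. Equivalent product states are then merged.
        0   1  
>  q0   q1  q2 
   q1   q1  q1 
   q2   q3  q1 
   q3   q4  q1 
   q4   q5  q1 
   q5   q6  q5 
 * q6   q7  q6 
   q7   q8  q7 
   q8   q9  q8 
   q9   q5  q9 
(> = start, * = accepting)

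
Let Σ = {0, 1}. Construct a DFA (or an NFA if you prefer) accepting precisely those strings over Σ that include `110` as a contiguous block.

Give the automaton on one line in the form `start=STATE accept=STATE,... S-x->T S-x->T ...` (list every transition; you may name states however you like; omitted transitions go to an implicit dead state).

States s0..s2 record the length of the longest prefix of `110` that matches the current input suffix. Reaching s3 means `110` has been seen, and we stay there forever. Accept from s3.
        0   1  
>  s0   s0  s1 
   s1   s0  s2 
   s2   s3  s2 
 * s3   s3  s3 
(> = start, * = accepting)

start=s0 accept=s3 s0-0->s0 s0-1->s1 s1-0->s0 s1-1->s2 s2-0->s3 s2-1->s2 s3-0->s3 s3-1->s3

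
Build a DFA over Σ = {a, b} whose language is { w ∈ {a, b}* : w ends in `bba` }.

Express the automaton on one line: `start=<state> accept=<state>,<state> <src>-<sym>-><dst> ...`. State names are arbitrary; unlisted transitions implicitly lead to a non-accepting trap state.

start=q0 accept=q3 q0-a->q0 q0-b->q1 q1-a->q0 q1-b->q2 q2-a->q3 q2-b->q2 q3-a->q0 q3-b->q1

Let each state record the length of the longest suffix of the input read so far that is also a prefix of `bba`. q1 means the last symbol is `b`; q2 means the last 2 symbols are `bb`; q3 means the last 3 symbols are `bba`. Accept only at q3, where the string currently ends in `bba`.
With 4 states:
        a   b  
>  q0   q0  q1 
   q1   q0  q2 
   q2   q3  q2 
 * q3   q0  q1 
(> = start, * = accepting)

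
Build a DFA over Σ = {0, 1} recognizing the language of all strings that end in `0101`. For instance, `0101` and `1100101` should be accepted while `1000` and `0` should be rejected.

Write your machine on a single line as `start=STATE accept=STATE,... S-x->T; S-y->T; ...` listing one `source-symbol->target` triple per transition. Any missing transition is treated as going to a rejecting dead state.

start=A; accept=E; A-0->B; A-1->A; B-0->B; B-1->C; C-0->D; C-1->A; D-0->B; D-1->E; E-0->D; E-1->A

Let each state record the length of the longest suffix of the input read so far that is also a prefix of `0101`. B means the last symbol is `0`; C means the last 2 symbols are `01`; D means the last 3 symbols are `010`; E means the last 4 symbols are `0101`. Accept only at E, where the string currently ends in `0101`.
A 5-state machine:
       0  1 
>  A   B  A 
   B   B  C 
   C   D  A 
   D   B  E 
 * E   D  A 
(> = start, * = accepting)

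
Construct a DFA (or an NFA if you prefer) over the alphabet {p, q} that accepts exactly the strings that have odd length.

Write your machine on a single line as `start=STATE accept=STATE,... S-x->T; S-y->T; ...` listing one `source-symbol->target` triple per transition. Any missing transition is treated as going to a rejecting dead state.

Count input length modulo 2: every symbol advances one step around the cycle S0 → S1 → S0. Accept at S1.
With 2 states:
        p   q  
>  S0   S1  S1 
 * S1   S0  S0 
(> = start, * = accepting)

start=S0; accept=S1; S0-p->S1; S0-q->S1; S1-p->S0; S1-q->S0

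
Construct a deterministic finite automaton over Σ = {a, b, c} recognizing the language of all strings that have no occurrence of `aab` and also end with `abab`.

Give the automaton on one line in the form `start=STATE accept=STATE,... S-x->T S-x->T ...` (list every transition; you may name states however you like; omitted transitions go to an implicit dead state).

Run two small machines in parallel and take their product. The first has 4 states tracking partial matches of the forbidden pattern `aab`; the second has 5 states tracking how much of the suffix `abab` has currently been matched. A product state is a pair (one from each), accepting exactly when both do. After merging equivalent states the machine shrinks.
        a   b   c  
>  q0   q1  q0  q0 
   q1   q2  q3  q0 
   q2   q2  q4  q0 
   q3   q5  q0  q0 
   q4   q4  q4  q4 
   q5   q2  q6  q0 
 * q6   q5  q0  q0 
(> = start, * = accepting)

start=q0 accept=q6 q0-a->q1 q0-b->q0 q0-c->q0 q1-a->q2 q1-b->q3 q1-c->q0 q2-a->q2 q2-b->q4 q2-c->q0 q3-a->q5 q3-b->q0 q3-c->q0 q4-a->q4 q4-b->q4 q4-c->q4 q5-a->q2 q5-b->q6 q5-c->q0 q6-a->q5 q6-b->q0 q6-c->q0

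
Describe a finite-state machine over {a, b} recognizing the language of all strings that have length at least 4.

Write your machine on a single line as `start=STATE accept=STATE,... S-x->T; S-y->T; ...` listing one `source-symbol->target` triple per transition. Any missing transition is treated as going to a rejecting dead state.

start=S0; accept=S4,S5; S0-a->S1; S0-b->S1; S1-a->S2; S1-b->S2; S2-a->S3; S2-b->S3; S3-a->S4; S3-b->S4; S4-a->S5; S4-b->S5; S5-a->S5; S5-b->S5

We only need to distinguish lengths 0, 1, …, 4, and '>4'. Chain S0 → S1 → S2 → S3 → S4 → S5 on every symbol, with S5 looping. Accepting states: {S4, S5}.
6 states suffice.
        a   b  
>  S0   S1  S1 
   S1   S2  S2 
   S2   S3  S3 
   S3   S4  S4 
 * S4   S5  S5 
 * S5   S5  S5 
(> = start, * = accepting)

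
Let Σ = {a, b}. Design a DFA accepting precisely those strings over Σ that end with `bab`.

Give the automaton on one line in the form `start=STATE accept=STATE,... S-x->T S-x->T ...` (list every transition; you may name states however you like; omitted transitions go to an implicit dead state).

Remember how much of `bab` the current input suffix matches. State q0 means no match yet; q1 means the last symbol is `b`; q2 means the last 2 symbols are `ba`; q3 means the last 3 symbols are `bab`. Only q3 accepts. On a mismatch, fall back to the longest proper suffix that is still a prefix of `bab`.
A 4-state machine:
        a   b  
>  q0   q0  q1 
   q1   q2  q1 
   q2   q0  q3 
 * q3   q2  q1 
(> = start, * = accepting)

start=q0 accept=q3 q0-a->q0 q0-b->q1 q1-a->q2 q1-b->q1 q2-a->q0 q2-b->q3 q3-a->q2 q3-b->q1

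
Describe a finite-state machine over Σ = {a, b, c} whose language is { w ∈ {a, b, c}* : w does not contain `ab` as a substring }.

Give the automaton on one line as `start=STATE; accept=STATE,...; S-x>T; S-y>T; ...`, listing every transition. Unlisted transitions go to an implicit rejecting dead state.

Track partial matches of the forbidden pattern `ab`. State s2 is a dead state reached once `ab` has occurred; every other state accepts. s0 means no part of `ab` is currently matched.
A 3-state machine:
        a   b   c  
>* s0   s1  s0  s0 
 * s1   s1  s2  s0 
   s2   s2  s2  s2 
(> = start, * = accepting)

start=s0; accept=s0,s1; s0-a>s1; s0-b>s0; s0-c>s0; s1-a>s1; s1-b>s2; s1-c>s0; s2-a>s2; s2-b>s2; s2-c>s2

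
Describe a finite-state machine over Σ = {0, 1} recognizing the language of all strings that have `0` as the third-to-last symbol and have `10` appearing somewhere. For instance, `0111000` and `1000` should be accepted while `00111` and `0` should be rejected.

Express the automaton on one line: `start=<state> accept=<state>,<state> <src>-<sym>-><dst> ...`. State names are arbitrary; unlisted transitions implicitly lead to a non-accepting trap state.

start=A accept=J,P,Q,R A-0->B A-1->C B-0->D B-1->E C-0->F C-1->G D-0->H D-1->I E-0->J E-1->K F-0->L F-1->M G-0->N G-1->O H-0->H H-1->I I-0->J I-1->K J-0->L J-1->M K-0->N K-1->O L-0->P L-1->Q M-0->J M-1->R N-0->L N-1->M O-0->N O-1->O P-0->P P-1->Q Q-0->J Q-1->R R-0->N R-1->S S-0->N S-1->S

Build one automaton per condition and run them in lockstep. The first has 15 states tracking the last 3 symbols read; the second has 3 states tracking whether and how much of `10` has been seen. A product state is a pair (one from each), accepting exactly when both do.
19 states suffice.
       0  1 
>  A   B  C 
   B   D  E 
   C   F  G 
   D   H  I 
   E   J  K 
   F   L  M 
   G   N  O 
   H   H  I 
   I   J  K 
 * J   L  M 
   K   N  O 
   L   P  Q 
   M   J  R 
   N   L  M 
   O   N  O 
 * P   P  Q 
 * Q   J  R 
 * R   N  S 
   S   N  S 
(> = start, * = accepting)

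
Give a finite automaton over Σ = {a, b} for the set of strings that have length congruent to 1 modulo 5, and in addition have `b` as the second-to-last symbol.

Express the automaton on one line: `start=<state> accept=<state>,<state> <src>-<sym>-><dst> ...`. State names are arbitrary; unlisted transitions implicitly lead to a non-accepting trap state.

Handle the two conditions separately and then intersect. The first has 5 states tracking the input length modulo 5; the second has 7 states tracking the last 2 symbols read. A product state is a pair (one from each), accepting exactly when both do. Equivalent product states are then merged.
A 7-state machine:
        a   b  
>  s0   s1  s1 
   s1   s2  s2 
   s2   s3  s3 
   s3   s4  s4 
   s4   s0  s5 
   s5   s6  s6 
 * s6   s2  s2 
(> = start, * = accepting)

start=s0 accept=s6 s0-a->s1 s0-b->s1 s1-a->s2 s1-b->s2 s2-a->s3 s2-b->s3 s3-a->s4 s3-b->s4 s4-a->s0 s4-b->s5 s5-a->s6 s5-b->s6 s6-a->s2 s6-b->s2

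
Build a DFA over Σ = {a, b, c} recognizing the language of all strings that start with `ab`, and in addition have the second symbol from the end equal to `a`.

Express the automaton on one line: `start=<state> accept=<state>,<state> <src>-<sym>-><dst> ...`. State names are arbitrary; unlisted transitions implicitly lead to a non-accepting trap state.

start=q0 accept=q5,q17,q18 q0-a->q1 q0-b->q2 q0-c->q3 q1-a->q4 q1-b->q5 q1-c->q6 q2-a->q7 q2-b->q8 q2-c->q9 q3-a->q10 q3-b->q11 q3-c->q12 q4-a->q4 q4-b->q13 q4-c->q6 q5-a->q14 q5-b->q15 q5-c->q16 q6-a->q10 q6-b->q11 q6-c->q12 q7-a->q4 q7-b->q13 q7-c->q6 q8-a->q7 q8-b->q8 q8-c->q9 q9-a->q10 q9-b->q11 q9-c->q12 q10-a->q4 q10-b->q13 q10-c->q6 q11-a->q7 q11-b->q8 q11-c->q9 q12-a->q10 q12-b->q11 q12-c->q12 q13-a->q7 q13-b->q8 q13-c->q9 q14-a->q17 q14-b->q5 q14-c->q18 q15-a->q14 q15-b->q15 q15-c->q16 q16-a->q19 q16-b->q20 q16-c->q21 q17-a->q17 q17-b->q5 q17-c->q18 q18-a->q19 q18-b->q20 q18-c->q21 q19-a->q17 q19-b->q5 q19-c->q18 q20-a->q14 q20-b->q15 q20-c->q16 q21-a->q19 q21-b->q20 q21-c->q21

Run two small machines in parallel and take their product. The first has 4 states tracking whether the input so far still matches the prefix `ab`; the second has 13 states tracking the last 2 symbols read. A product state is a pair (one from each), accepting exactly when both do.
With 22 states:
          a    b    c  
>  q0     q1   q2   q3 
   q1     q4   q5   q6 
   q2     q7   q8   q9 
   q3    q10  q11  q12 
   q4     q4  q13   q6 
 * q5    q14  q15  q16 
   q6    q10  q11  q12 
   q7     q4  q13   q6 
   q8     q7   q8   q9 
   q9    q10  q11  q12 
   q10    q4  q13   q6 
   q11    q7   q8   q9 
   q12   q10  q11  q12 
   q13    q7   q8   q9 
   q14   q17   q5  q18 
   q15   q14  q15  q16 
   q16   q19  q20  q21 
 * q17   q17   q5  q18 
 * q18   q19  q20  q21 
   q19   q17   q5  q18 
   q20   q14  q15  q16 
   q21   q19  q20  q21 
(> = start, * = accepting)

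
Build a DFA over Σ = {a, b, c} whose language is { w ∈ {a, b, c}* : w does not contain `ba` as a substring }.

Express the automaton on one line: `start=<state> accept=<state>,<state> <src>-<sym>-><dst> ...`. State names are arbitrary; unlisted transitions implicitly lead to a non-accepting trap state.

Track partial matches of the forbidden pattern `ba`. State q2 is a dead state reached once `ba` has occurred; every other state accepts. q0 means no part of `ba` is currently matched.
3 states suffice.
        a   b   c  
>* q0   q0  q1  q0 
 * q1   q2  q1  q0 
   q2   q2  q2  q2 
(> = start, * = accepting)

start=q0 accept=q0,q1 q0-a->q0 q0-b->q1 q0-c->q0 q1-a->q2 q1-b->q1 q1-c->q0 q2-a->q2 q2-b->q2 q2-c->q2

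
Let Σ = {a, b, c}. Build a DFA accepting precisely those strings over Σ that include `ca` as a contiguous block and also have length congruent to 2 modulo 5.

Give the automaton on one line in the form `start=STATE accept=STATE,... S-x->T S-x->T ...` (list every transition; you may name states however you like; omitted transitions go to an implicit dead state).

Build one automaton per condition and run them in lockstep. The first has 3 states tracking whether and how much of `ca` has been seen; the second has 5 states tracking the input length modulo 5. A product state is a pair (one from each), accepting exactly when both do.
A 15-state machine:
          a    b    c  
>  S0     S1   S1   S2 
   S1     S3   S3   S4 
   S2     S5   S3   S4 
   S3     S6   S6   S7 
   S4     S8   S6   S7 
 * S5     S8   S8   S8 
   S6     S9   S9  S10 
   S7    S11   S9  S10 
   S8    S11  S11  S11 
   S9     S0   S0  S12 
   S10   S13   S0  S12 
   S11   S13  S13  S13 
   S12   S14   S1   S2 
   S13   S14  S14  S14 
   S14    S5   S5   S5 
(> = start, * = accepting)

start=S0 accept=S5 S0-a->S1 S0-b->S1 S0-c->S2 S1-a->S3 S1-b->S3 S1-c->S4 S2-a->S5 S2-b->S3 S2-c->S4 S3-a->S6 S3-b->S6 S3-c->S7 S4-a->S8 S4-b->S6 S4-c->S7 S5-a->S8 S5-b->S8 S5-c->S8 S6-a->S9 S6-b->S9 S6-c->S10 S7-a->S11 S7-b->S9 S7-c->S10 S8-a->S11 S8-b->S11 S8-c->S11 S9-a->S0 S9-b->S0 S9-c->S12 S10-a->S13 S10-b->S0 S10-c->S12 S11-a->S13 S11-b->S13 S11-c->S13 S12-a->S14 S12-b->S1 S12-c->S2 S13-a->S14 S13-b->S14 S13-c->S14 S14-a->S5 S14-b->S5 S14-c->S5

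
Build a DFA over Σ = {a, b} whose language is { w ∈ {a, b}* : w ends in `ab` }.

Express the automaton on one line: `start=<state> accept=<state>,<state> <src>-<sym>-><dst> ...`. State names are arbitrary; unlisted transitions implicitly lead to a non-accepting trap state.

Let each state record the length of the longest suffix of the input read so far that is also a prefix of `ab`. S1 means the last symbol is `a`; S2 means the last 2 symbols are `ab`. Accept only at S2, where the string currently ends in `ab`.
        a   b  
>  S0   S1  S0 
   S1   S1  S2 
 * S2   S1  S0 
(> = start, * = accepting)

start=S0 accept=S2 S0-a->S1 S0-b->S0 S1-a->S1 S1-b->S2 S2-a->S1 S2-b->S0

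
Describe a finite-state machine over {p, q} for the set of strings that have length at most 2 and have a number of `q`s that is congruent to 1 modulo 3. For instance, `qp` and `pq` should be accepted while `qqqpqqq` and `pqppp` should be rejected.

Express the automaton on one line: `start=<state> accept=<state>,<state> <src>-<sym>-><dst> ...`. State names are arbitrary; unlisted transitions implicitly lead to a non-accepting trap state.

start=A accept=C,E A-p->B A-q->C B-p->D B-q->E C-p->E C-q->F D-p->G D-q->H E-p->H E-q->I F-p->I F-q->G G-p->G G-q->H H-p->H H-q->I I-p->I I-q->G

Build one automaton per condition and run them in lockstep. One (4 states) tracks the input length, saturating at 3; the other (3 states) tracks the count of `q`s modulo 3. Each combined state is a pair, one component from each; accept when both components accept.
A 9-state machine:
       p  q 
>  A   B  C 
   B   D  E 
 * C   E  F 
   D   G  H 
 * E   H  I 
   F   I  G 
   G   G  H 
   H   H  I 
   I   I  G 
(> = start, * = accepting)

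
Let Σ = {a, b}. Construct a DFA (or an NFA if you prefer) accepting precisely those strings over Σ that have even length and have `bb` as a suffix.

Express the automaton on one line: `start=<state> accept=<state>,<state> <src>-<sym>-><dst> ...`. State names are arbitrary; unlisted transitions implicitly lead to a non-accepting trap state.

Build one automaton per condition and run them in lockstep. One (2 states) tracks the input length modulo 2; the other (3 states) tracks how much of the suffix `bb` has currently been matched. Each combined state is a pair, one component from each; accept when both components accept. After merging equivalent states the machine shrinks.
4 states suffice.
        a   b  
>  S0   S1  S2 
   S1   S0  S0 
   S2   S0  S3 
 * S3   S1  S2 
(> = start, * = accepting)

start=S0 accept=S3 S0-a->S1 S0-b->S2 S1-a->S0 S1-b->S0 S2-a->S0 S2-b->S3 S3-a->S1 S3-b->S2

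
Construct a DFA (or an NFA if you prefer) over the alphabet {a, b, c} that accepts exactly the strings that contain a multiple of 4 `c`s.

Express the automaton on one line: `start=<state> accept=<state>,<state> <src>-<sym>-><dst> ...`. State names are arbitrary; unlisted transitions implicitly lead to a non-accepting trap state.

The only thing that matters is how many `c`s have appeared, reduced mod 4. Use one state per residue: q0 for 0, …, q3 for 3. Reading `c` moves to the next residue; anything else stays put. q0 is accepting.
        a   b   c  
>* q0   q0  q0  q1 
   q1   q1  q1  q2 
   q2   q2  q2  q3 
   q3   q3  q3  q0 
(> = start, * = accepting)

start=q0 accept=q0 q0-a->q0 q0-b->q0 q0-c->q1 q1-a->q1 q1-b->q1 q1-c->q2 q2-a->q2 q2-b->q2 q2-c->q3 q3-a->q3 q3-b->q3 q3-c->q0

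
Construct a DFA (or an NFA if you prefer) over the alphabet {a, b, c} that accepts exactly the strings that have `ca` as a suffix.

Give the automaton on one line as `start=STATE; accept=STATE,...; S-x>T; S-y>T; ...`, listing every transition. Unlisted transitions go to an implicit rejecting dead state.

start=s0; accept=s2; s0-a>s0; s0-b>s0; s0-c>s1; s1-a>s2; s1-b>s0; s1-c>s1; s2-a>s0; s2-b>s0; s2-c>s1

Let each state record the length of the longest suffix of the input read so far that is also a prefix of `ca`. s1 means the last symbol is `c`; s2 means the last 2 symbols are `ca`. Accept only at s2, where the string currently ends in `ca`.
With 3 states:
        a   b   c  
>  s0   s0  s0  s1 
   s1   s2  s0  s1 
 * s2   s0  s0  s1 
(> = start, * = accepting)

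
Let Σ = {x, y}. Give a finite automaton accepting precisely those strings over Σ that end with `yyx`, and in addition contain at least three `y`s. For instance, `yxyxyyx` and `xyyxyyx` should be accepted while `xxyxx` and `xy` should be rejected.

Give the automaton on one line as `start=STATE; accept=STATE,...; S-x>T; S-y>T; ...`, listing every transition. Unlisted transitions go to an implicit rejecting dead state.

Run two small machines in parallel and take their product. The first has 4 states tracking how much of the suffix `yyx` has currently been matched; the second has 5 states tracking the count of `y`s, saturating at 4. A product state is a pair (one from each), accepting exactly when both do. Equivalent product states are then merged.
A 5-state machine:
        x   y  
>  q0   q0  q1 
   q1   q1  q2 
   q2   q1  q3 
   q3   q4  q3 
 * q4   q1  q2 
(> = start, * = accepting)

start=q0; accept=q4; q0-x>q0; q0-y>q1; q1-x>q1; q1-y>q2; q2-x>q1; q2-y>q3; q3-x>q4; q3-y>q3; q4-x>q1; q4-y>q2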